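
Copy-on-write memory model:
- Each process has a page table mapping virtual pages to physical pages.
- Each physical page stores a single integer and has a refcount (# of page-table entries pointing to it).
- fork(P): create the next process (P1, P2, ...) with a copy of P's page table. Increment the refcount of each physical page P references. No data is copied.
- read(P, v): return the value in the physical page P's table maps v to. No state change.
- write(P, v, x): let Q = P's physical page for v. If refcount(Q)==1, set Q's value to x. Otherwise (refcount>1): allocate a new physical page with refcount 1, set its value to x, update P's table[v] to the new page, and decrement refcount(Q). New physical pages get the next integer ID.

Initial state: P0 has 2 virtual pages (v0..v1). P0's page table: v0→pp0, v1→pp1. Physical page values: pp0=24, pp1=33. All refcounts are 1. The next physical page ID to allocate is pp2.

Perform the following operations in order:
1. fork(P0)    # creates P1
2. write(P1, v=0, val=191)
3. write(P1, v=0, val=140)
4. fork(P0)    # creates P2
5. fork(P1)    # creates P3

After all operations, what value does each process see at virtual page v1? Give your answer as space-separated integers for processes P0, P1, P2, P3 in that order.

Answer: 33 33 33 33

Derivation:
Op 1: fork(P0) -> P1. 2 ppages; refcounts: pp0:2 pp1:2
Op 2: write(P1, v0, 191). refcount(pp0)=2>1 -> COPY to pp2. 3 ppages; refcounts: pp0:1 pp1:2 pp2:1
Op 3: write(P1, v0, 140). refcount(pp2)=1 -> write in place. 3 ppages; refcounts: pp0:1 pp1:2 pp2:1
Op 4: fork(P0) -> P2. 3 ppages; refcounts: pp0:2 pp1:3 pp2:1
Op 5: fork(P1) -> P3. 3 ppages; refcounts: pp0:2 pp1:4 pp2:2
P0: v1 -> pp1 = 33
P1: v1 -> pp1 = 33
P2: v1 -> pp1 = 33
P3: v1 -> pp1 = 33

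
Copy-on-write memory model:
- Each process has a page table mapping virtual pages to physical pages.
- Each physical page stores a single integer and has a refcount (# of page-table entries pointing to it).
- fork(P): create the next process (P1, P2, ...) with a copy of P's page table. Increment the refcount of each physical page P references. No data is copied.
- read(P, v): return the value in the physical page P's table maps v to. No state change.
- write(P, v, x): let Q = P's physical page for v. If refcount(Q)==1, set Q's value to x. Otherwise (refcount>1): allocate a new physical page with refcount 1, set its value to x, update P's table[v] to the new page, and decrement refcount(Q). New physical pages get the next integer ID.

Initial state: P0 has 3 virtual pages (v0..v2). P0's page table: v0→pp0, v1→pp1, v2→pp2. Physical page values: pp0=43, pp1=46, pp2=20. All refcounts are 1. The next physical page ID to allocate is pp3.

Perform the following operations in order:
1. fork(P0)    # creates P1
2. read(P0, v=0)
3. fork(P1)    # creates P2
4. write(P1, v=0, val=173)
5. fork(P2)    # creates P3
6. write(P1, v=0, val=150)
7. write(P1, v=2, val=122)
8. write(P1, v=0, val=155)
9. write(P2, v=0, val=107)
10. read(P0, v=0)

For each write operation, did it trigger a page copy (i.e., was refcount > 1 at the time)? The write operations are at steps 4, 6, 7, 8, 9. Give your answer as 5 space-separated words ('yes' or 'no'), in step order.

Op 1: fork(P0) -> P1. 3 ppages; refcounts: pp0:2 pp1:2 pp2:2
Op 2: read(P0, v0) -> 43. No state change.
Op 3: fork(P1) -> P2. 3 ppages; refcounts: pp0:3 pp1:3 pp2:3
Op 4: write(P1, v0, 173). refcount(pp0)=3>1 -> COPY to pp3. 4 ppages; refcounts: pp0:2 pp1:3 pp2:3 pp3:1
Op 5: fork(P2) -> P3. 4 ppages; refcounts: pp0:3 pp1:4 pp2:4 pp3:1
Op 6: write(P1, v0, 150). refcount(pp3)=1 -> write in place. 4 ppages; refcounts: pp0:3 pp1:4 pp2:4 pp3:1
Op 7: write(P1, v2, 122). refcount(pp2)=4>1 -> COPY to pp4. 5 ppages; refcounts: pp0:3 pp1:4 pp2:3 pp3:1 pp4:1
Op 8: write(P1, v0, 155). refcount(pp3)=1 -> write in place. 5 ppages; refcounts: pp0:3 pp1:4 pp2:3 pp3:1 pp4:1
Op 9: write(P2, v0, 107). refcount(pp0)=3>1 -> COPY to pp5. 6 ppages; refcounts: pp0:2 pp1:4 pp2:3 pp3:1 pp4:1 pp5:1
Op 10: read(P0, v0) -> 43. No state change.

yes no yes no yes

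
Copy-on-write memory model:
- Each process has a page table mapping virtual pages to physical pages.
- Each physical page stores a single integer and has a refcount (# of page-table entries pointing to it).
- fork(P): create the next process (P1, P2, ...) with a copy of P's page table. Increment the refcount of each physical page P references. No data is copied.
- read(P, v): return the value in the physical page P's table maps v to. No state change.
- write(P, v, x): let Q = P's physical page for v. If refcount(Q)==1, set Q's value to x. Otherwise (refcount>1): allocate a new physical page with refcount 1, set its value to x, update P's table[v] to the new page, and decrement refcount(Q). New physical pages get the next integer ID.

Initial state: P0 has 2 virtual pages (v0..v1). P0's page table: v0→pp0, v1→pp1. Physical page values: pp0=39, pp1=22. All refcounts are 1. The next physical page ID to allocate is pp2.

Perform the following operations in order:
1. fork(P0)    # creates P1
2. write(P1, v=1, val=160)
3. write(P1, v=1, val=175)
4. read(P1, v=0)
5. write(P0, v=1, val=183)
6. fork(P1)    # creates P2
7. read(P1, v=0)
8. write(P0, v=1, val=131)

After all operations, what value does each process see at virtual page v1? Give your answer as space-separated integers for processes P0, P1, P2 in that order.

Answer: 131 175 175

Derivation:
Op 1: fork(P0) -> P1. 2 ppages; refcounts: pp0:2 pp1:2
Op 2: write(P1, v1, 160). refcount(pp1)=2>1 -> COPY to pp2. 3 ppages; refcounts: pp0:2 pp1:1 pp2:1
Op 3: write(P1, v1, 175). refcount(pp2)=1 -> write in place. 3 ppages; refcounts: pp0:2 pp1:1 pp2:1
Op 4: read(P1, v0) -> 39. No state change.
Op 5: write(P0, v1, 183). refcount(pp1)=1 -> write in place. 3 ppages; refcounts: pp0:2 pp1:1 pp2:1
Op 6: fork(P1) -> P2. 3 ppages; refcounts: pp0:3 pp1:1 pp2:2
Op 7: read(P1, v0) -> 39. No state change.
Op 8: write(P0, v1, 131). refcount(pp1)=1 -> write in place. 3 ppages; refcounts: pp0:3 pp1:1 pp2:2
P0: v1 -> pp1 = 131
P1: v1 -> pp2 = 175
P2: v1 -> pp2 = 175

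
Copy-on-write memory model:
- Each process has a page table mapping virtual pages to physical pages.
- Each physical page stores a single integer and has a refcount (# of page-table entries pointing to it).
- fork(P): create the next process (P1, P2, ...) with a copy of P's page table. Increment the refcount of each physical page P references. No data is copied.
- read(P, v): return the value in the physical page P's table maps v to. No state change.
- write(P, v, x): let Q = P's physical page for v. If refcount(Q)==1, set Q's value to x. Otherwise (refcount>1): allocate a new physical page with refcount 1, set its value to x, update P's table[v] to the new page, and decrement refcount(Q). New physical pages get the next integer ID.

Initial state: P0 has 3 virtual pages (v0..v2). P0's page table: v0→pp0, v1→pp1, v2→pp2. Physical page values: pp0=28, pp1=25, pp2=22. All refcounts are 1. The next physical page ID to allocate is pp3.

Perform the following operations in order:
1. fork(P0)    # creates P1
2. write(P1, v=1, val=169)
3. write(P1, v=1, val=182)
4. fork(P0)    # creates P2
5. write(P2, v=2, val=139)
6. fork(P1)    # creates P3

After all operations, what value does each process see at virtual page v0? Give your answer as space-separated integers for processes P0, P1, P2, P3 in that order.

Op 1: fork(P0) -> P1. 3 ppages; refcounts: pp0:2 pp1:2 pp2:2
Op 2: write(P1, v1, 169). refcount(pp1)=2>1 -> COPY to pp3. 4 ppages; refcounts: pp0:2 pp1:1 pp2:2 pp3:1
Op 3: write(P1, v1, 182). refcount(pp3)=1 -> write in place. 4 ppages; refcounts: pp0:2 pp1:1 pp2:2 pp3:1
Op 4: fork(P0) -> P2. 4 ppages; refcounts: pp0:3 pp1:2 pp2:3 pp3:1
Op 5: write(P2, v2, 139). refcount(pp2)=3>1 -> COPY to pp4. 5 ppages; refcounts: pp0:3 pp1:2 pp2:2 pp3:1 pp4:1
Op 6: fork(P1) -> P3. 5 ppages; refcounts: pp0:4 pp1:2 pp2:3 pp3:2 pp4:1
P0: v0 -> pp0 = 28
P1: v0 -> pp0 = 28
P2: v0 -> pp0 = 28
P3: v0 -> pp0 = 28

Answer: 28 28 28 28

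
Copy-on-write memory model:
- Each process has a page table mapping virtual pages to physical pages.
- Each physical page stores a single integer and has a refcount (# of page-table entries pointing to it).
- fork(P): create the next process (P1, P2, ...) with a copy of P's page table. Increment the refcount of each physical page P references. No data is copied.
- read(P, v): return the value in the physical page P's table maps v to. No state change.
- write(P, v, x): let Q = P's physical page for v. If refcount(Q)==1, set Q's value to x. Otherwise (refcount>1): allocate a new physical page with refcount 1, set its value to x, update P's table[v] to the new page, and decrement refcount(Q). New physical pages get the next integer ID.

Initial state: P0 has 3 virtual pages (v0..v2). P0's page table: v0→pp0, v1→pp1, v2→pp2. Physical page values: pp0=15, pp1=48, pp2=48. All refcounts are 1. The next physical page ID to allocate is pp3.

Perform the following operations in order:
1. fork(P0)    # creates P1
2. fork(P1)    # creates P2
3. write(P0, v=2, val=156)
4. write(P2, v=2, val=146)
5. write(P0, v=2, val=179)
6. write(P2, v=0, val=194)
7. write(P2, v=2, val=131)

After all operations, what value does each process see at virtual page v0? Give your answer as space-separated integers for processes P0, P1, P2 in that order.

Op 1: fork(P0) -> P1. 3 ppages; refcounts: pp0:2 pp1:2 pp2:2
Op 2: fork(P1) -> P2. 3 ppages; refcounts: pp0:3 pp1:3 pp2:3
Op 3: write(P0, v2, 156). refcount(pp2)=3>1 -> COPY to pp3. 4 ppages; refcounts: pp0:3 pp1:3 pp2:2 pp3:1
Op 4: write(P2, v2, 146). refcount(pp2)=2>1 -> COPY to pp4. 5 ppages; refcounts: pp0:3 pp1:3 pp2:1 pp3:1 pp4:1
Op 5: write(P0, v2, 179). refcount(pp3)=1 -> write in place. 5 ppages; refcounts: pp0:3 pp1:3 pp2:1 pp3:1 pp4:1
Op 6: write(P2, v0, 194). refcount(pp0)=3>1 -> COPY to pp5. 6 ppages; refcounts: pp0:2 pp1:3 pp2:1 pp3:1 pp4:1 pp5:1
Op 7: write(P2, v2, 131). refcount(pp4)=1 -> write in place. 6 ppages; refcounts: pp0:2 pp1:3 pp2:1 pp3:1 pp4:1 pp5:1
P0: v0 -> pp0 = 15
P1: v0 -> pp0 = 15
P2: v0 -> pp5 = 194

Answer: 15 15 194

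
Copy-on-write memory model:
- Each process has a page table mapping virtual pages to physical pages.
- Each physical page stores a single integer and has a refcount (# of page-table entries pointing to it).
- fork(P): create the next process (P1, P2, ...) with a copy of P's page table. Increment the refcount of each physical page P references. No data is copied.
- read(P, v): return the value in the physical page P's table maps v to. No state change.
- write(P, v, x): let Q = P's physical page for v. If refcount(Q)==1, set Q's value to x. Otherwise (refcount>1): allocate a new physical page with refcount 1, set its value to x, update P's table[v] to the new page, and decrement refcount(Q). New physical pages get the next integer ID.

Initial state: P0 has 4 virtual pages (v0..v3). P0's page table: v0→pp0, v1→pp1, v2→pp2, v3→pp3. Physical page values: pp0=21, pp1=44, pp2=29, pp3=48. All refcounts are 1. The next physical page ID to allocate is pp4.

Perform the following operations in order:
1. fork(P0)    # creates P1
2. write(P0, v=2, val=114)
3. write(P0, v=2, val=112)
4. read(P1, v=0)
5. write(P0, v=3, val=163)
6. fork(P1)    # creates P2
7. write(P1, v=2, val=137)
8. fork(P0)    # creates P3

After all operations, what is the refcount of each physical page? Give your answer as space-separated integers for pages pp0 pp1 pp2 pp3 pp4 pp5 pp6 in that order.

Answer: 4 4 1 2 2 2 1

Derivation:
Op 1: fork(P0) -> P1. 4 ppages; refcounts: pp0:2 pp1:2 pp2:2 pp3:2
Op 2: write(P0, v2, 114). refcount(pp2)=2>1 -> COPY to pp4. 5 ppages; refcounts: pp0:2 pp1:2 pp2:1 pp3:2 pp4:1
Op 3: write(P0, v2, 112). refcount(pp4)=1 -> write in place. 5 ppages; refcounts: pp0:2 pp1:2 pp2:1 pp3:2 pp4:1
Op 4: read(P1, v0) -> 21. No state change.
Op 5: write(P0, v3, 163). refcount(pp3)=2>1 -> COPY to pp5. 6 ppages; refcounts: pp0:2 pp1:2 pp2:1 pp3:1 pp4:1 pp5:1
Op 6: fork(P1) -> P2. 6 ppages; refcounts: pp0:3 pp1:3 pp2:2 pp3:2 pp4:1 pp5:1
Op 7: write(P1, v2, 137). refcount(pp2)=2>1 -> COPY to pp6. 7 ppages; refcounts: pp0:3 pp1:3 pp2:1 pp3:2 pp4:1 pp5:1 pp6:1
Op 8: fork(P0) -> P3. 7 ppages; refcounts: pp0:4 pp1:4 pp2:1 pp3:2 pp4:2 pp5:2 pp6:1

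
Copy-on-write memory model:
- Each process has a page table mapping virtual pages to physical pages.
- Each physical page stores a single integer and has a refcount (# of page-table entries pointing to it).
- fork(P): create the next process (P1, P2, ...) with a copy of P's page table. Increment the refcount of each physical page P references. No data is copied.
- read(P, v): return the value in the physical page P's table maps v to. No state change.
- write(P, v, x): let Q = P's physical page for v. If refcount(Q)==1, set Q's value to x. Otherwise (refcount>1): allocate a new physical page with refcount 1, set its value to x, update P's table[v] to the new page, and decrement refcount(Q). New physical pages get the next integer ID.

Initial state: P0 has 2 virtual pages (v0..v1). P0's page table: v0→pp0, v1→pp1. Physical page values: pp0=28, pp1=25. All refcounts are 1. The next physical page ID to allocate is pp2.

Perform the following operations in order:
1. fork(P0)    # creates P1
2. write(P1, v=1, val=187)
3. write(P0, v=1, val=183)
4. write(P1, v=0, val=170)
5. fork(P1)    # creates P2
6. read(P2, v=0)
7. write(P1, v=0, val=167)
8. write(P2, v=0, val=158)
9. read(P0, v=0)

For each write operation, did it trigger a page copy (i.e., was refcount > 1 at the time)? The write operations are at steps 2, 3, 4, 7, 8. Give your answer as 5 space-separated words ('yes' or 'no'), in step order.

Op 1: fork(P0) -> P1. 2 ppages; refcounts: pp0:2 pp1:2
Op 2: write(P1, v1, 187). refcount(pp1)=2>1 -> COPY to pp2. 3 ppages; refcounts: pp0:2 pp1:1 pp2:1
Op 3: write(P0, v1, 183). refcount(pp1)=1 -> write in place. 3 ppages; refcounts: pp0:2 pp1:1 pp2:1
Op 4: write(P1, v0, 170). refcount(pp0)=2>1 -> COPY to pp3. 4 ppages; refcounts: pp0:1 pp1:1 pp2:1 pp3:1
Op 5: fork(P1) -> P2. 4 ppages; refcounts: pp0:1 pp1:1 pp2:2 pp3:2
Op 6: read(P2, v0) -> 170. No state change.
Op 7: write(P1, v0, 167). refcount(pp3)=2>1 -> COPY to pp4. 5 ppages; refcounts: pp0:1 pp1:1 pp2:2 pp3:1 pp4:1
Op 8: write(P2, v0, 158). refcount(pp3)=1 -> write in place. 5 ppages; refcounts: pp0:1 pp1:1 pp2:2 pp3:1 pp4:1
Op 9: read(P0, v0) -> 28. No state change.

yes no yes yes no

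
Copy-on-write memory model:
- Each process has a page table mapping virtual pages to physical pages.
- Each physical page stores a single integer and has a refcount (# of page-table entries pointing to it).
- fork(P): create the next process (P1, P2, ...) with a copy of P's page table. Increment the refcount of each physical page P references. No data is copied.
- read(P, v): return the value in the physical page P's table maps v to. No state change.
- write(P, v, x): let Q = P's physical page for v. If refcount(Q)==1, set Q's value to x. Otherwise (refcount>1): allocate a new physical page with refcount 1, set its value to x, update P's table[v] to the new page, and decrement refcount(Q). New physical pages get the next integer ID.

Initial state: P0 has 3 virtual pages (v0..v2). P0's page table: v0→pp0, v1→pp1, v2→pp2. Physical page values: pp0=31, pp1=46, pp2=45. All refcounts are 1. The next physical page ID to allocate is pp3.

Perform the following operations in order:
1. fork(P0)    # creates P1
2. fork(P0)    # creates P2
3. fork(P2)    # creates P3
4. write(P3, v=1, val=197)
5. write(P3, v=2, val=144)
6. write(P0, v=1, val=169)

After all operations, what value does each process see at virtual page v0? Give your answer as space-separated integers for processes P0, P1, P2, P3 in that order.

Op 1: fork(P0) -> P1. 3 ppages; refcounts: pp0:2 pp1:2 pp2:2
Op 2: fork(P0) -> P2. 3 ppages; refcounts: pp0:3 pp1:3 pp2:3
Op 3: fork(P2) -> P3. 3 ppages; refcounts: pp0:4 pp1:4 pp2:4
Op 4: write(P3, v1, 197). refcount(pp1)=4>1 -> COPY to pp3. 4 ppages; refcounts: pp0:4 pp1:3 pp2:4 pp3:1
Op 5: write(P3, v2, 144). refcount(pp2)=4>1 -> COPY to pp4. 5 ppages; refcounts: pp0:4 pp1:3 pp2:3 pp3:1 pp4:1
Op 6: write(P0, v1, 169). refcount(pp1)=3>1 -> COPY to pp5. 6 ppages; refcounts: pp0:4 pp1:2 pp2:3 pp3:1 pp4:1 pp5:1
P0: v0 -> pp0 = 31
P1: v0 -> pp0 = 31
P2: v0 -> pp0 = 31
P3: v0 -> pp0 = 31

Answer: 31 31 31 31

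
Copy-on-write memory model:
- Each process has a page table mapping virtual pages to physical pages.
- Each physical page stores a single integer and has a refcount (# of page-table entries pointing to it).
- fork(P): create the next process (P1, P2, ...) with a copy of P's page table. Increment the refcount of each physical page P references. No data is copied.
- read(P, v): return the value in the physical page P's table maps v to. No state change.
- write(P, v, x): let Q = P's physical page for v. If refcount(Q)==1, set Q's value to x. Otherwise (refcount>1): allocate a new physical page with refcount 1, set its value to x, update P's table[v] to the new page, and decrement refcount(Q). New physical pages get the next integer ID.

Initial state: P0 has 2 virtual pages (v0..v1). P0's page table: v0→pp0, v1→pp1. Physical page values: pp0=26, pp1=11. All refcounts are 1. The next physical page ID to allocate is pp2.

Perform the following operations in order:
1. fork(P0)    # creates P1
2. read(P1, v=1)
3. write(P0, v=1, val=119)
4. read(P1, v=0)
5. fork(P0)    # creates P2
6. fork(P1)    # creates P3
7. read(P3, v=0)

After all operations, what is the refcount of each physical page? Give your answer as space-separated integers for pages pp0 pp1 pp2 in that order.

Op 1: fork(P0) -> P1. 2 ppages; refcounts: pp0:2 pp1:2
Op 2: read(P1, v1) -> 11. No state change.
Op 3: write(P0, v1, 119). refcount(pp1)=2>1 -> COPY to pp2. 3 ppages; refcounts: pp0:2 pp1:1 pp2:1
Op 4: read(P1, v0) -> 26. No state change.
Op 5: fork(P0) -> P2. 3 ppages; refcounts: pp0:3 pp1:1 pp2:2
Op 6: fork(P1) -> P3. 3 ppages; refcounts: pp0:4 pp1:2 pp2:2
Op 7: read(P3, v0) -> 26. No state change.

Answer: 4 2 2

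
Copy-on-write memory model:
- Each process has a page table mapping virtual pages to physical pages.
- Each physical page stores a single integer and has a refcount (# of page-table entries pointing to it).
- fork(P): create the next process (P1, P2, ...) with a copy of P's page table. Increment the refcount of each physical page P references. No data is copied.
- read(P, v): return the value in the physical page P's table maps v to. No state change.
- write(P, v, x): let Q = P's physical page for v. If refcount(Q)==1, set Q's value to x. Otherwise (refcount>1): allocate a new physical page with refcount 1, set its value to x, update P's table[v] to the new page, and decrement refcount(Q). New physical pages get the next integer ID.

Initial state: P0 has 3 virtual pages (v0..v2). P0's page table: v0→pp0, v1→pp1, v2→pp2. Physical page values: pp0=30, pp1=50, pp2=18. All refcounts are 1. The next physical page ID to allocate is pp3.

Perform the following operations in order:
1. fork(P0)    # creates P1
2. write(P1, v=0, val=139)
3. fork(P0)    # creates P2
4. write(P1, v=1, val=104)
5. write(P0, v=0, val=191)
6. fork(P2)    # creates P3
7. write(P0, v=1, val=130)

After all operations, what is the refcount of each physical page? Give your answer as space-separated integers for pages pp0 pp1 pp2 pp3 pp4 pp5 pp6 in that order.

Answer: 2 2 4 1 1 1 1

Derivation:
Op 1: fork(P0) -> P1. 3 ppages; refcounts: pp0:2 pp1:2 pp2:2
Op 2: write(P1, v0, 139). refcount(pp0)=2>1 -> COPY to pp3. 4 ppages; refcounts: pp0:1 pp1:2 pp2:2 pp3:1
Op 3: fork(P0) -> P2. 4 ppages; refcounts: pp0:2 pp1:3 pp2:3 pp3:1
Op 4: write(P1, v1, 104). refcount(pp1)=3>1 -> COPY to pp4. 5 ppages; refcounts: pp0:2 pp1:2 pp2:3 pp3:1 pp4:1
Op 5: write(P0, v0, 191). refcount(pp0)=2>1 -> COPY to pp5. 6 ppages; refcounts: pp0:1 pp1:2 pp2:3 pp3:1 pp4:1 pp5:1
Op 6: fork(P2) -> P3. 6 ppages; refcounts: pp0:2 pp1:3 pp2:4 pp3:1 pp4:1 pp5:1
Op 7: write(P0, v1, 130). refcount(pp1)=3>1 -> COPY to pp6. 7 ppages; refcounts: pp0:2 pp1:2 pp2:4 pp3:1 pp4:1 pp5:1 pp6:1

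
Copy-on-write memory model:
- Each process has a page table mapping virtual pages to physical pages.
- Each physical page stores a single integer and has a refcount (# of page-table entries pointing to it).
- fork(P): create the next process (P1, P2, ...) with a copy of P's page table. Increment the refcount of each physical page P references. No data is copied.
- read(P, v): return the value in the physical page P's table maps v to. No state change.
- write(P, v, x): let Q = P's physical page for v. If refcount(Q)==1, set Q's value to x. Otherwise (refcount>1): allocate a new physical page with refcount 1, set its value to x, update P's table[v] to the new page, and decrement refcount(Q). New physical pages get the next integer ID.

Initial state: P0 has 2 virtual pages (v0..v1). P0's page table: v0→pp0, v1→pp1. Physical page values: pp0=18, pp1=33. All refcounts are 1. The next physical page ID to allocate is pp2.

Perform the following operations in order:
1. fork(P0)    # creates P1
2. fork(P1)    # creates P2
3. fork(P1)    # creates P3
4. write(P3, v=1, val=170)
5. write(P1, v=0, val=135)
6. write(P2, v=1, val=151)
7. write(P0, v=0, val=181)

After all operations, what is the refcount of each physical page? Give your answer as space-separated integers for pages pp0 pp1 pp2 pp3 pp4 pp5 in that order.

Answer: 2 2 1 1 1 1

Derivation:
Op 1: fork(P0) -> P1. 2 ppages; refcounts: pp0:2 pp1:2
Op 2: fork(P1) -> P2. 2 ppages; refcounts: pp0:3 pp1:3
Op 3: fork(P1) -> P3. 2 ppages; refcounts: pp0:4 pp1:4
Op 4: write(P3, v1, 170). refcount(pp1)=4>1 -> COPY to pp2. 3 ppages; refcounts: pp0:4 pp1:3 pp2:1
Op 5: write(P1, v0, 135). refcount(pp0)=4>1 -> COPY to pp3. 4 ppages; refcounts: pp0:3 pp1:3 pp2:1 pp3:1
Op 6: write(P2, v1, 151). refcount(pp1)=3>1 -> COPY to pp4. 5 ppages; refcounts: pp0:3 pp1:2 pp2:1 pp3:1 pp4:1
Op 7: write(P0, v0, 181). refcount(pp0)=3>1 -> COPY to pp5. 6 ppages; refcounts: pp0:2 pp1:2 pp2:1 pp3:1 pp4:1 pp5:1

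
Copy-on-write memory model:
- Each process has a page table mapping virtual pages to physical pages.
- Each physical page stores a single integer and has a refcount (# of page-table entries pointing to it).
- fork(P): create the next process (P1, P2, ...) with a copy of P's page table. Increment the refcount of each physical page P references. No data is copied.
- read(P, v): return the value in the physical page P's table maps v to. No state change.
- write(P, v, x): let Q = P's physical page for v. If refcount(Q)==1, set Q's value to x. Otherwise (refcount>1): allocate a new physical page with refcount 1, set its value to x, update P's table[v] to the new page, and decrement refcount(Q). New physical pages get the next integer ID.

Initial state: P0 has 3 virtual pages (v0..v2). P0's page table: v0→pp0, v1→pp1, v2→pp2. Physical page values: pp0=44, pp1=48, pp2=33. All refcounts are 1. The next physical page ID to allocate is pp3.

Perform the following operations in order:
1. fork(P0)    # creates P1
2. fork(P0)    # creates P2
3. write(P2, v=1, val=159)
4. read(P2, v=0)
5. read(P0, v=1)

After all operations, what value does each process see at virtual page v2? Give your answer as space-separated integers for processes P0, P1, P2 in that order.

Op 1: fork(P0) -> P1. 3 ppages; refcounts: pp0:2 pp1:2 pp2:2
Op 2: fork(P0) -> P2. 3 ppages; refcounts: pp0:3 pp1:3 pp2:3
Op 3: write(P2, v1, 159). refcount(pp1)=3>1 -> COPY to pp3. 4 ppages; refcounts: pp0:3 pp1:2 pp2:3 pp3:1
Op 4: read(P2, v0) -> 44. No state change.
Op 5: read(P0, v1) -> 48. No state change.
P0: v2 -> pp2 = 33
P1: v2 -> pp2 = 33
P2: v2 -> pp2 = 33

Answer: 33 33 33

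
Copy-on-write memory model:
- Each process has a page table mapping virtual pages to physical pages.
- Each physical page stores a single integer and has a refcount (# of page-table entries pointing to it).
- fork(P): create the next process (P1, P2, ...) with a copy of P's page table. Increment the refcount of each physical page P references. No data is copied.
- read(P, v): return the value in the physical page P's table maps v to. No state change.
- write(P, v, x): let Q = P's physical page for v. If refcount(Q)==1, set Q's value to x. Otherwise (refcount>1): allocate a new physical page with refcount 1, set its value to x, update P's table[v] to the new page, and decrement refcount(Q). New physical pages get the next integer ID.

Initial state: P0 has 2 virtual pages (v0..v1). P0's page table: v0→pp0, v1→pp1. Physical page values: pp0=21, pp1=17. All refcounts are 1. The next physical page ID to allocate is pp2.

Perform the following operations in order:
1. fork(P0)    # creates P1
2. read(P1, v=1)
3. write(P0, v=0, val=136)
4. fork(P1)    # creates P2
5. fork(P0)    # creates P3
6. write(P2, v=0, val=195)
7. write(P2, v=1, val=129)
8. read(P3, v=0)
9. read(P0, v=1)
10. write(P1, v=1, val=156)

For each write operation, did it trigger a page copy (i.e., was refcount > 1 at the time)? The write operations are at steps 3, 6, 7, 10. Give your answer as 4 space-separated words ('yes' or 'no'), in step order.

Op 1: fork(P0) -> P1. 2 ppages; refcounts: pp0:2 pp1:2
Op 2: read(P1, v1) -> 17. No state change.
Op 3: write(P0, v0, 136). refcount(pp0)=2>1 -> COPY to pp2. 3 ppages; refcounts: pp0:1 pp1:2 pp2:1
Op 4: fork(P1) -> P2. 3 ppages; refcounts: pp0:2 pp1:3 pp2:1
Op 5: fork(P0) -> P3. 3 ppages; refcounts: pp0:2 pp1:4 pp2:2
Op 6: write(P2, v0, 195). refcount(pp0)=2>1 -> COPY to pp3. 4 ppages; refcounts: pp0:1 pp1:4 pp2:2 pp3:1
Op 7: write(P2, v1, 129). refcount(pp1)=4>1 -> COPY to pp4. 5 ppages; refcounts: pp0:1 pp1:3 pp2:2 pp3:1 pp4:1
Op 8: read(P3, v0) -> 136. No state change.
Op 9: read(P0, v1) -> 17. No state change.
Op 10: write(P1, v1, 156). refcount(pp1)=3>1 -> COPY to pp5. 6 ppages; refcounts: pp0:1 pp1:2 pp2:2 pp3:1 pp4:1 pp5:1

yes yes yes yes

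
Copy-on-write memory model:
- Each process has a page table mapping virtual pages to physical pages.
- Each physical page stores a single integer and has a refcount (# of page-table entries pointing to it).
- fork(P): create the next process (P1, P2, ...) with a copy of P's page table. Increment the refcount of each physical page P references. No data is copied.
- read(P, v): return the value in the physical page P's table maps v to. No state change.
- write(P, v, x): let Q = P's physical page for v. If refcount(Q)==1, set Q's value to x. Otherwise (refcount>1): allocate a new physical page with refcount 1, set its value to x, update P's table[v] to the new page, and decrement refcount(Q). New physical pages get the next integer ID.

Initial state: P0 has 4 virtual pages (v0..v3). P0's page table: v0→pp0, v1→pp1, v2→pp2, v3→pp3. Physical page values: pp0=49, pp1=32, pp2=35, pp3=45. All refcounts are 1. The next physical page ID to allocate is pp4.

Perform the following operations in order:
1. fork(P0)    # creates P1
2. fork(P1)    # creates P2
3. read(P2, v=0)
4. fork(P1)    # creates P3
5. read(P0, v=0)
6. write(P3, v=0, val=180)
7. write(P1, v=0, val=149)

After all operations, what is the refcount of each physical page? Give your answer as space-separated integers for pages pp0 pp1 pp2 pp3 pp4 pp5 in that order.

Op 1: fork(P0) -> P1. 4 ppages; refcounts: pp0:2 pp1:2 pp2:2 pp3:2
Op 2: fork(P1) -> P2. 4 ppages; refcounts: pp0:3 pp1:3 pp2:3 pp3:3
Op 3: read(P2, v0) -> 49. No state change.
Op 4: fork(P1) -> P3. 4 ppages; refcounts: pp0:4 pp1:4 pp2:4 pp3:4
Op 5: read(P0, v0) -> 49. No state change.
Op 6: write(P3, v0, 180). refcount(pp0)=4>1 -> COPY to pp4. 5 ppages; refcounts: pp0:3 pp1:4 pp2:4 pp3:4 pp4:1
Op 7: write(P1, v0, 149). refcount(pp0)=3>1 -> COPY to pp5. 6 ppages; refcounts: pp0:2 pp1:4 pp2:4 pp3:4 pp4:1 pp5:1

Answer: 2 4 4 4 1 1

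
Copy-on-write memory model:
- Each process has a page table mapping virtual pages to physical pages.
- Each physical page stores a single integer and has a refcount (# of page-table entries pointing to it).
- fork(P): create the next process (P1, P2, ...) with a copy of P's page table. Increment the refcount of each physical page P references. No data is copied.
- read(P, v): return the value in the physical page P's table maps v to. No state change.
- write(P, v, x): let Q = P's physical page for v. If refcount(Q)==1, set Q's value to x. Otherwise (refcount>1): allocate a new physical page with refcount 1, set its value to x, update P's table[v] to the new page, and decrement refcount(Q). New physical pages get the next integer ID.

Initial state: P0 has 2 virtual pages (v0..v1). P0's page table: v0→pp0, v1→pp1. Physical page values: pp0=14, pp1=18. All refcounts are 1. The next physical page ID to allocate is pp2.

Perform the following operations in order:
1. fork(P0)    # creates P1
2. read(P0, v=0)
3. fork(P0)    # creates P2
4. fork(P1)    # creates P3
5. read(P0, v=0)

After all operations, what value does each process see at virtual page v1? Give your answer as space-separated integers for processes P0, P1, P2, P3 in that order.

Op 1: fork(P0) -> P1. 2 ppages; refcounts: pp0:2 pp1:2
Op 2: read(P0, v0) -> 14. No state change.
Op 3: fork(P0) -> P2. 2 ppages; refcounts: pp0:3 pp1:3
Op 4: fork(P1) -> P3. 2 ppages; refcounts: pp0:4 pp1:4
Op 5: read(P0, v0) -> 14. No state change.
P0: v1 -> pp1 = 18
P1: v1 -> pp1 = 18
P2: v1 -> pp1 = 18
P3: v1 -> pp1 = 18

Answer: 18 18 18 18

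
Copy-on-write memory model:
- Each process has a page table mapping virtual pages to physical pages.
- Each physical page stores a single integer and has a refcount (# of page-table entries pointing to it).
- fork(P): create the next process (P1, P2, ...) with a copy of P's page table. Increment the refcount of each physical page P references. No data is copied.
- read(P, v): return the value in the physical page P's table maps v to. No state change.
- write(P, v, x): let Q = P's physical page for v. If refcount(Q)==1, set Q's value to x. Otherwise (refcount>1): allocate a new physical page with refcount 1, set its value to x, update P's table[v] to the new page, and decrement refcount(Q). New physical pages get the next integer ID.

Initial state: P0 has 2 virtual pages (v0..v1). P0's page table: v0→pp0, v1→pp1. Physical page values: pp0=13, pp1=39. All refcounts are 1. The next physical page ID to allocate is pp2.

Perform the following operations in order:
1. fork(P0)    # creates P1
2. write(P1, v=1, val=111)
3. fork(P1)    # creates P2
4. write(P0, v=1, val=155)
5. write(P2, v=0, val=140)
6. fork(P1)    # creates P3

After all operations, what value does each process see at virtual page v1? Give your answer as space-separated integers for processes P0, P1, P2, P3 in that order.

Op 1: fork(P0) -> P1. 2 ppages; refcounts: pp0:2 pp1:2
Op 2: write(P1, v1, 111). refcount(pp1)=2>1 -> COPY to pp2. 3 ppages; refcounts: pp0:2 pp1:1 pp2:1
Op 3: fork(P1) -> P2. 3 ppages; refcounts: pp0:3 pp1:1 pp2:2
Op 4: write(P0, v1, 155). refcount(pp1)=1 -> write in place. 3 ppages; refcounts: pp0:3 pp1:1 pp2:2
Op 5: write(P2, v0, 140). refcount(pp0)=3>1 -> COPY to pp3. 4 ppages; refcounts: pp0:2 pp1:1 pp2:2 pp3:1
Op 6: fork(P1) -> P3. 4 ppages; refcounts: pp0:3 pp1:1 pp2:3 pp3:1
P0: v1 -> pp1 = 155
P1: v1 -> pp2 = 111
P2: v1 -> pp2 = 111
P3: v1 -> pp2 = 111

Answer: 155 111 111 111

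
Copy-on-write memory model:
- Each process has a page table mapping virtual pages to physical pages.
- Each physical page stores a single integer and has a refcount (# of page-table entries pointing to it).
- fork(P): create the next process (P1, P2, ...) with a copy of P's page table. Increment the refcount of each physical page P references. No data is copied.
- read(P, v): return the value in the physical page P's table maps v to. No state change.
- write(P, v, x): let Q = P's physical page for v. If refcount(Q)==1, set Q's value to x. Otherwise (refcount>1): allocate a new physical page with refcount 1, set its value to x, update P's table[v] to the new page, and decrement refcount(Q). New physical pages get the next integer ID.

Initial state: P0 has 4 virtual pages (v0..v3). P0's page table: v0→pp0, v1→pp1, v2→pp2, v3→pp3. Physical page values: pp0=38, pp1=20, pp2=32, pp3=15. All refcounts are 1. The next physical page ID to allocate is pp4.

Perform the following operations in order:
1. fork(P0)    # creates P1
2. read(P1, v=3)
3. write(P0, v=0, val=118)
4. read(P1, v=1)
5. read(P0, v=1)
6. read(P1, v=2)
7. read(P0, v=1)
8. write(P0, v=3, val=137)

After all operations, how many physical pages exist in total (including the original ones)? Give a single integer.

Op 1: fork(P0) -> P1. 4 ppages; refcounts: pp0:2 pp1:2 pp2:2 pp3:2
Op 2: read(P1, v3) -> 15. No state change.
Op 3: write(P0, v0, 118). refcount(pp0)=2>1 -> COPY to pp4. 5 ppages; refcounts: pp0:1 pp1:2 pp2:2 pp3:2 pp4:1
Op 4: read(P1, v1) -> 20. No state change.
Op 5: read(P0, v1) -> 20. No state change.
Op 6: read(P1, v2) -> 32. No state change.
Op 7: read(P0, v1) -> 20. No state change.
Op 8: write(P0, v3, 137). refcount(pp3)=2>1 -> COPY to pp5. 6 ppages; refcounts: pp0:1 pp1:2 pp2:2 pp3:1 pp4:1 pp5:1

Answer: 6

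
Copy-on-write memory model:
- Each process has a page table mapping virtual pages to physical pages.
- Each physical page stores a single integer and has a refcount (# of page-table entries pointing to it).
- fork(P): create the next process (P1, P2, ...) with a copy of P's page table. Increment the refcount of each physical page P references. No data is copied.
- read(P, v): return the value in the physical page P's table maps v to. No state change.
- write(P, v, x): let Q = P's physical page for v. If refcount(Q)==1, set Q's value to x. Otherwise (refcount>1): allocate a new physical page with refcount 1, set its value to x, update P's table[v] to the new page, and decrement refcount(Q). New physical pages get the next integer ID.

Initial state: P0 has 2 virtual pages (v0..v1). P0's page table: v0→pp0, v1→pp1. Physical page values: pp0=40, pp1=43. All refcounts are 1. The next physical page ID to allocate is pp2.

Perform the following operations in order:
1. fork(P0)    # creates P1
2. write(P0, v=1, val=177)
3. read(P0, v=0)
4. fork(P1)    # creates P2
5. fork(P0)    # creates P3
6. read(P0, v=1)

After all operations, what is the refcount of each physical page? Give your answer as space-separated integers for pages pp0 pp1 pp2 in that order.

Op 1: fork(P0) -> P1. 2 ppages; refcounts: pp0:2 pp1:2
Op 2: write(P0, v1, 177). refcount(pp1)=2>1 -> COPY to pp2. 3 ppages; refcounts: pp0:2 pp1:1 pp2:1
Op 3: read(P0, v0) -> 40. No state change.
Op 4: fork(P1) -> P2. 3 ppages; refcounts: pp0:3 pp1:2 pp2:1
Op 5: fork(P0) -> P3. 3 ppages; refcounts: pp0:4 pp1:2 pp2:2
Op 6: read(P0, v1) -> 177. No state change.

Answer: 4 2 2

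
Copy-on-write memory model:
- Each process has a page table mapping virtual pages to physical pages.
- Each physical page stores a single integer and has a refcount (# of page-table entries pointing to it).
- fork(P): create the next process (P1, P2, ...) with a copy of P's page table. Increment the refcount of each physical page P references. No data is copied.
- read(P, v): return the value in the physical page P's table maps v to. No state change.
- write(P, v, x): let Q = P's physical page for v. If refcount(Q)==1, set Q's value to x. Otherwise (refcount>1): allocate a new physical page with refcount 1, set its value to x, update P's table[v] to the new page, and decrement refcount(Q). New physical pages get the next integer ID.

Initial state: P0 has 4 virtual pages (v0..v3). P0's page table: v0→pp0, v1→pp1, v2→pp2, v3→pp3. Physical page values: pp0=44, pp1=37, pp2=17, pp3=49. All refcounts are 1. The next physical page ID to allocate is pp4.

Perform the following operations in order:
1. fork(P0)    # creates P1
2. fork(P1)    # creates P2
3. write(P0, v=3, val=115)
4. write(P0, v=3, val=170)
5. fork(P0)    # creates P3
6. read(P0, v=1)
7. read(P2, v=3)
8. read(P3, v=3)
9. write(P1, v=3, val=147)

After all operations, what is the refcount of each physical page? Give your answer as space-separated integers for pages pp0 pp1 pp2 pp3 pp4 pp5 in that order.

Op 1: fork(P0) -> P1. 4 ppages; refcounts: pp0:2 pp1:2 pp2:2 pp3:2
Op 2: fork(P1) -> P2. 4 ppages; refcounts: pp0:3 pp1:3 pp2:3 pp3:3
Op 3: write(P0, v3, 115). refcount(pp3)=3>1 -> COPY to pp4. 5 ppages; refcounts: pp0:3 pp1:3 pp2:3 pp3:2 pp4:1
Op 4: write(P0, v3, 170). refcount(pp4)=1 -> write in place. 5 ppages; refcounts: pp0:3 pp1:3 pp2:3 pp3:2 pp4:1
Op 5: fork(P0) -> P3. 5 ppages; refcounts: pp0:4 pp1:4 pp2:4 pp3:2 pp4:2
Op 6: read(P0, v1) -> 37. No state change.
Op 7: read(P2, v3) -> 49. No state change.
Op 8: read(P3, v3) -> 170. No state change.
Op 9: write(P1, v3, 147). refcount(pp3)=2>1 -> COPY to pp5. 6 ppages; refcounts: pp0:4 pp1:4 pp2:4 pp3:1 pp4:2 pp5:1

Answer: 4 4 4 1 2 1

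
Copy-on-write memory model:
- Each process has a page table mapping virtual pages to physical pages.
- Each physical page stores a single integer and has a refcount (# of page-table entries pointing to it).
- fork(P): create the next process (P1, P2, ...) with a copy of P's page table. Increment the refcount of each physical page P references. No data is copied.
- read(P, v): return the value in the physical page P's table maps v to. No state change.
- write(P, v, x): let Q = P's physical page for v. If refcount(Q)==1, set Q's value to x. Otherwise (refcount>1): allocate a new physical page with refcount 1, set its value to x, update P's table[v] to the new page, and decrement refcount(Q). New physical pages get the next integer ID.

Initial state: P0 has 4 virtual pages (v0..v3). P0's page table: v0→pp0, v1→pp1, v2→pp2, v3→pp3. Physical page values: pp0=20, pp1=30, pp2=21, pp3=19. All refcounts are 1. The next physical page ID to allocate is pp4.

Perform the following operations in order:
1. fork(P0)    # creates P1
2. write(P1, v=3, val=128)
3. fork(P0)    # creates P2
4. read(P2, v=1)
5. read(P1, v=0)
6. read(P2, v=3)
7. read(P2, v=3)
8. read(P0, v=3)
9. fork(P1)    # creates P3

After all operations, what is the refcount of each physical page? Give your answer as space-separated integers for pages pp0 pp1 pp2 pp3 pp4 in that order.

Op 1: fork(P0) -> P1. 4 ppages; refcounts: pp0:2 pp1:2 pp2:2 pp3:2
Op 2: write(P1, v3, 128). refcount(pp3)=2>1 -> COPY to pp4. 5 ppages; refcounts: pp0:2 pp1:2 pp2:2 pp3:1 pp4:1
Op 3: fork(P0) -> P2. 5 ppages; refcounts: pp0:3 pp1:3 pp2:3 pp3:2 pp4:1
Op 4: read(P2, v1) -> 30. No state change.
Op 5: read(P1, v0) -> 20. No state change.
Op 6: read(P2, v3) -> 19. No state change.
Op 7: read(P2, v3) -> 19. No state change.
Op 8: read(P0, v3) -> 19. No state change.
Op 9: fork(P1) -> P3. 5 ppages; refcounts: pp0:4 pp1:4 pp2:4 pp3:2 pp4:2

Answer: 4 4 4 2 2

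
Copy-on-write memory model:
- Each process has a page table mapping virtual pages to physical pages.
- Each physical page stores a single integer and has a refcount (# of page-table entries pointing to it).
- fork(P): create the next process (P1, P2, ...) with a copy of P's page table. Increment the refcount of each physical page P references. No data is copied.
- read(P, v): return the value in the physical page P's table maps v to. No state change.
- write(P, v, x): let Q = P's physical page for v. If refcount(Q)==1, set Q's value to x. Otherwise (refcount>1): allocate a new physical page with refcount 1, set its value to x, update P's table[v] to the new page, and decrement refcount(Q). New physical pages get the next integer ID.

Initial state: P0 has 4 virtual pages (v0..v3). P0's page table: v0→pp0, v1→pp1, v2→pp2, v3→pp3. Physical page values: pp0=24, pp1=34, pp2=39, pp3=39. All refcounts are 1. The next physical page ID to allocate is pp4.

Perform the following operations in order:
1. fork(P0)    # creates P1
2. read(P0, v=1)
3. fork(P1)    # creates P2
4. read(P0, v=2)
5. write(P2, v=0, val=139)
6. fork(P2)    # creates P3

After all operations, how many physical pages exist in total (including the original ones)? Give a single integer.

Answer: 5

Derivation:
Op 1: fork(P0) -> P1. 4 ppages; refcounts: pp0:2 pp1:2 pp2:2 pp3:2
Op 2: read(P0, v1) -> 34. No state change.
Op 3: fork(P1) -> P2. 4 ppages; refcounts: pp0:3 pp1:3 pp2:3 pp3:3
Op 4: read(P0, v2) -> 39. No state change.
Op 5: write(P2, v0, 139). refcount(pp0)=3>1 -> COPY to pp4. 5 ppages; refcounts: pp0:2 pp1:3 pp2:3 pp3:3 pp4:1
Op 6: fork(P2) -> P3. 5 ppages; refcounts: pp0:2 pp1:4 pp2:4 pp3:4 pp4:2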